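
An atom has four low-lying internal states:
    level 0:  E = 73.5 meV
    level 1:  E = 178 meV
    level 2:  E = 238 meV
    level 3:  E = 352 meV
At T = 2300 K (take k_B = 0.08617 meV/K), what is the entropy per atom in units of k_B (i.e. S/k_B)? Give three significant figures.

k_BT = 0.08617 × 2300 K = 198.19 meV.
Eᵢ/kT = 0.37086, 0.89813, 1.2009, 1.7761.
Z = Σ e^(−Eᵢ/kT) = e^(−0.37086) + e^(−0.89813) + e^(−1.2009) + e^(−1.7761) = 0.69014 + 0.40733 + 0.30092 + 0.16930 = 1.5677.
⟨E⟩ = Σ EᵢPᵢ = 162.30 meV.
S/k_B = ln Z + ⟨E⟩/kT = ln(1.5677) + 162.30/198.19 = 0.44961 + 0.81891 = 1.27.

1.27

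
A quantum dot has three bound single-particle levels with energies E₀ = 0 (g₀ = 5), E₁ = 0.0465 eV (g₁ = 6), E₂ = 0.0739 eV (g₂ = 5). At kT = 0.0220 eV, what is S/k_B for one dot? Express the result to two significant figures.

2.1

Eᵢ/kT = 0, 2.114, 3.359.
Z = Σ gᵢe^(−Eᵢ/kT) = 5·e^(−0) + 6·e^(−2.114) + 5·e^(−3.359) = 5.000 + 0.7245 + 0.1739 = 5.898.
⟨E⟩ = Σ EᵢPᵢ = 0.007891 eV.
S/k_B = ln Z + ⟨E⟩/kT = ln(5.898) + 0.007891/0.0220 = 1.775 + 0.3587 = 2.1.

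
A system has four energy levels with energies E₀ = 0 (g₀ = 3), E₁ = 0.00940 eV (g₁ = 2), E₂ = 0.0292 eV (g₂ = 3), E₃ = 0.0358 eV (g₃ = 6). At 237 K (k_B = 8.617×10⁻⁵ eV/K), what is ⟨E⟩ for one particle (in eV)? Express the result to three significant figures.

0.0116 eV

k_BT = 8.617×10⁻⁵ × 237 K = 0.020422 eV.
Eᵢ/kT = 0, 0.46029, 1.4298, 1.7530.
Z = Σ gᵢe^(−Eᵢ/kT) = 3·e^(−0) + 2·e^(−0.46029) + 3·e^(−1.4298) + 6·e^(−1.7530) = 3.0000 + 1.2622 + 0.71807 + 1.0395 = 6.0198.
⟨E⟩ = Σ Eᵢ gᵢe^(−Eᵢ/kT) / Z = (0·3.0000 + 0.00940·1.2622 + 0.0292·0.71807 + 0.0358·1.0395) / 6.0198 = 0.0116 eV.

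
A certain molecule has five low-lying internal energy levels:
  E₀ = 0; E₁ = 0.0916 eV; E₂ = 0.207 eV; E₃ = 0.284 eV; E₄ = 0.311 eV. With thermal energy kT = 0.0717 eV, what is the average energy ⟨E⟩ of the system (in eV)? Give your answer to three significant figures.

0.0341 eV

Eᵢ/kT = 0, 1.2775, 2.8870, 3.9609, 4.3375.
Z = Σ e^(−Eᵢ/kT) = e^(−0) + e^(−1.2775) + e^(−2.8870) + e^(−3.9609) + e^(−4.3375) = 1.0000 + 0.27873 + 0.055743 + 0.019046 + 0.013069 = 1.3666.
⟨E⟩ = Σ Eᵢ e^(−Eᵢ/kT) / Z = (0·1.0000 + 0.0916·0.27873 + 0.207·0.055743 + 0.284·0.019046 + 0.311·0.013069) / 1.3666 = 0.0341 eV.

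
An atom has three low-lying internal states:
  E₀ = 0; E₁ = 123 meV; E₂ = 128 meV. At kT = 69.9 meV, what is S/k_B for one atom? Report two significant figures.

0.73

Eᵢ/kT = 0, 1.760, 1.831.
Z = Σ e^(−Eᵢ/kT) = e^(−0) + e^(−1.760) + e^(−1.831) = 1.000 + 0.1720 + 0.1603 = 1.332.
⟨E⟩ = Σ EᵢPᵢ = 31.29 meV.
S/k_B = ln Z + ⟨E⟩/kT = ln(1.332) + 31.29/69.9 = 0.2867 + 0.4476 = 0.73.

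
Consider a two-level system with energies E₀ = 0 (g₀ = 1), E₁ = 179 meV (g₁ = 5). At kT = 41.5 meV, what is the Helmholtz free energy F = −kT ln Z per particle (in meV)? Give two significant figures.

-2.7 meV

Eᵢ/kT = 0, 4.313.
Z = Σ gᵢe^(−Eᵢ/kT) = 1·e^(−0) + 5·e^(−4.313) = 1.000 + 0.06697 = 1.067.
F = −kT ln Z = −41.5 × ln(1.067) = −41.5 × 0.06485 = -2.7 meV.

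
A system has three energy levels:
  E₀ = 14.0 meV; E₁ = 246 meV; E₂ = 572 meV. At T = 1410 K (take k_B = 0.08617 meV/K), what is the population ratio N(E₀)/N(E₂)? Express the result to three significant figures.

98.8

k_BT = 0.08617 × 1410 K = 121.50 meV.
n₀/n₂ = exp[−(E₀−E₂)/kT] = exp(−(-558.0 meV)/(121.50 meV)) = exp(4.5926) = 98.8.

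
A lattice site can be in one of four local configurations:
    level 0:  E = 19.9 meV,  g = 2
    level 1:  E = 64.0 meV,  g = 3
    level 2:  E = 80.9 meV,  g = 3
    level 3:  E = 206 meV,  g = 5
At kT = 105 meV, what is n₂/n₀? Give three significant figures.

n₂/n₀ = (g₂/g₀) exp[−(E₂−E₀)/kT] = (3/2) × exp(−(61.0 meV)/(105 meV)) = (3/2) × exp(-0.58095) = 0.839.

0.839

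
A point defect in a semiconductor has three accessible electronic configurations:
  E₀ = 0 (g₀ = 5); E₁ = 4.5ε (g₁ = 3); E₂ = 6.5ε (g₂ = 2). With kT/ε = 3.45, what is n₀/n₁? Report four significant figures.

6.142

n₀/n₁ = (g₀/g₁) exp[−(E₀−E₁)/kT] = (5/3) × exp(−(-4.5ε)/(3.45ε)) = (5/3) × exp(1.30435) = 6.142.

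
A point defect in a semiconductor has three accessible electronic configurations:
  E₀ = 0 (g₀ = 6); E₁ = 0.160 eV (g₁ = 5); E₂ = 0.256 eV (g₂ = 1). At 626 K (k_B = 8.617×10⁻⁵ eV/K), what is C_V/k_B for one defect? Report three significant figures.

0.376

k_BT = 8.617×10⁻⁵ × 626 K = 0.053942 eV.
Eᵢ/kT = 0, 2.9661, 4.7458.
Z = Σ gᵢe^(−Eᵢ/kT) = 6·e^(−0) + 5·e^(−2.9661) + 1·e^(−4.7458) = 6.0000 + 0.25752 + 0.0086881 = 6.2662.
⟨E⟩ = 0.0069304 eV, ⟨E²⟩ = 0.0011429 eV².
C_V/k_B = (⟨E²⟩ − ⟨E⟩²)/(kT)² = (0.0011429 − 0.000048030)/0.0029097 = 0.376.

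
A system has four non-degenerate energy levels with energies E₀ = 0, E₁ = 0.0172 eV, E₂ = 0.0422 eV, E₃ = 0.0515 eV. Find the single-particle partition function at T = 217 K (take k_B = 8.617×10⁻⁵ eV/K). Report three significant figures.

k_BT = 8.617×10⁻⁵ × 217 K = 0.018699 eV.
Eᵢ/kT = 0, 0.91984, 2.2568, 2.7542.
Z = Σ e^(−Eᵢ/kT) = e^(−0) + e^(−0.91984) + e^(−2.2568) + e^(−2.7542) = 1.0000 + 0.39858 + 0.10468 + 0.063660 = 1.5669.

Z = 1.57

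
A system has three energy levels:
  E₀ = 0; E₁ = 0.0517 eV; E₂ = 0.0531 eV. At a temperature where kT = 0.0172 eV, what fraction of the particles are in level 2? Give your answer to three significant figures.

Eᵢ/kT = 0, 3.0058, 3.0872.
Z = Σ e^(−Eᵢ/kT) = e^(−0) + e^(−3.0058) + e^(−3.0872) = 1.0000 + 0.049499 + 0.045630 = 1.0951.
P₂ = e^(−E₂/kT) / Z = 0.045630/1.0951 = 0.0417.

0.0417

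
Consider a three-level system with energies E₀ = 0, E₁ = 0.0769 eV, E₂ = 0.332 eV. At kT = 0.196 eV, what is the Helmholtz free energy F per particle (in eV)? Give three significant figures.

Eᵢ/kT = 0, 0.39235, 1.6939.
Z = Σ e^(−Eᵢ/kT) = e^(−0) + e^(−0.39235) + e^(−1.6939) = 1.0000 + 0.67547 + 0.18380 = 1.8593.
F = −kT ln Z = −0.196 × ln(1.8593) = −0.196 × 0.62020 = -0.122 eV.

-0.122 eV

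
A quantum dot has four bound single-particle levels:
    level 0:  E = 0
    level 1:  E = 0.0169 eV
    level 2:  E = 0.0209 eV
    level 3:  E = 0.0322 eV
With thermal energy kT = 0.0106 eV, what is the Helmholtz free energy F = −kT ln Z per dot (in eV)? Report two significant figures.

-0.0035 eV

Eᵢ/kT = 0, 1.594, 1.972, 3.038.
Z = Σ e^(−Eᵢ/kT) = e^(−0) + e^(−1.594) + e^(−1.972) + e^(−3.038) = 1.000 + 0.2031 + 0.1392 + 0.04793 = 1.390.
F = −kT ln Z = −0.0106 × ln(1.390) = −0.0106 × 0.3293 = -0.0035 eV.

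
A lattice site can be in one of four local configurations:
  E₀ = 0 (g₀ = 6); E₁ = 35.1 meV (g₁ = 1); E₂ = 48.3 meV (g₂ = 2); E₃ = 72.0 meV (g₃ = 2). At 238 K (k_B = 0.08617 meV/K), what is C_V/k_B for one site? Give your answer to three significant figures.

0.338

k_BT = 0.08617 × 238 K = 20.508 meV.
Eᵢ/kT = 0, 1.7115, 2.3552, 3.5108.
Z = Σ gᵢe^(−Eᵢ/kT) = 6·e^(−0) + 1·e^(−1.7115) + 2·e^(−2.3552) + 2·e^(−3.5108) = 6.0000 + 0.18059 + 0.18975 + 0.059746 = 6.4301.
⟨E⟩ = 3.0801 meV, ⟨E²⟩ = 151.61 meV².
C_V/k_B = (⟨E²⟩ − ⟨E⟩²)/(kT)² = (151.61 − 9.4870)/420.58 = 0.338.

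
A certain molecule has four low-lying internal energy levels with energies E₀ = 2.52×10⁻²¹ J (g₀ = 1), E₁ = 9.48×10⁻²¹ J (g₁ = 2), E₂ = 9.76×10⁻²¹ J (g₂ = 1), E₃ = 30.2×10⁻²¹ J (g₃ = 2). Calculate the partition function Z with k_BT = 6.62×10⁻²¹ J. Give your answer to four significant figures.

Z = 1.411

Eᵢ/kT = 0.380665, 1.43202, 1.47432, 4.56193.
Z = Σ gᵢe^(−Eᵢ/kT) = 1·e^(−0.380665) + 2·e^(−1.43202) + 1·e^(−1.47432) + 2·e^(−4.56193) = 0.683407 + 0.477652 + 0.228934 + 0.0208838 = 1.41088.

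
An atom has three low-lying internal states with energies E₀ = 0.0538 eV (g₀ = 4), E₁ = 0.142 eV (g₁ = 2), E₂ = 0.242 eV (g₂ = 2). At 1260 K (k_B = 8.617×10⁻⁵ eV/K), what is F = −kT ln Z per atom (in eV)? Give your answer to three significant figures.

k_BT = 8.617×10⁻⁵ × 1260 K = 0.10857 eV.
Eᵢ/kT = 0.49553, 1.3079, 2.2290.
Z = Σ gᵢe^(−Eᵢ/kT) = 4·e^(−0.49553) + 2·e^(−1.3079) + 2·e^(−2.2290) = 2.4370 + 0.54077 + 0.21527 = 3.1930.
F = −kT ln Z = −0.10857 × ln(3.1930) = −0.10857 × 1.1610 = -0.126 eV.

-0.126 eV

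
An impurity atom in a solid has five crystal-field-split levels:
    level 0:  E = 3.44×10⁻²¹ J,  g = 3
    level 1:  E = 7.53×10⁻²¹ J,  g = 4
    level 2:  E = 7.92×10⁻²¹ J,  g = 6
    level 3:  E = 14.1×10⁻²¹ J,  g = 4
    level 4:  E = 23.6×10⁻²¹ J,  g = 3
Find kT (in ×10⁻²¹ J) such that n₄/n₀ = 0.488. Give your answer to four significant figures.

28.10 ×10⁻²¹ J

n₄/n₀ = (g₄/g₀) exp[−(E₄−E₀)/kT] = 0.488.
⇒ (E₄−E₀)/kT = ln((3/3)/0.488) = ln(2.04918) = 0.717440.
kT = 20.16 ×10⁻²¹ J / 0.717440 = 28.10 ×10⁻²¹ J.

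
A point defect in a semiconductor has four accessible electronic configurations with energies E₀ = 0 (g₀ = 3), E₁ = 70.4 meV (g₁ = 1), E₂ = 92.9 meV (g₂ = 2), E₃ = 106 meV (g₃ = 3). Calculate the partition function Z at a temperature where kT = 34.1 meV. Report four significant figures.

Eᵢ/kT = 0, 2.06452, 2.72434, 3.10850.
Z = Σ gᵢe^(−Eᵢ/kT) = 3·e^(−0) + 1·e^(−2.06452) + 2·e^(−2.72434) + 3·e^(−3.10850) = 3.00000 + 0.126879 + 0.131179 + 0.134004 = 3.39206.

Z = 3.392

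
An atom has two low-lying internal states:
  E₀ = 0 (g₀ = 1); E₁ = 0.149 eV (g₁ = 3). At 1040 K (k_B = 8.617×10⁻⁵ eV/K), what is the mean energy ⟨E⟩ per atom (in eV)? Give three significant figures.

0.0540 eV

k_BT = 8.617×10⁻⁵ × 1040 K = 0.089617 eV.
Eᵢ/kT = 0, 1.6626.
Z = Σ gᵢe^(−Eᵢ/kT) = 1·e^(−0) + 3·e^(−1.6626) = 1.0000 + 0.56894 = 1.5689.
⟨E⟩ = Σ Eᵢ gᵢe^(−Eᵢ/kT) / Z = (0·1.0000 + 0.149·0.56894) / 1.5689 = 0.0540 eV.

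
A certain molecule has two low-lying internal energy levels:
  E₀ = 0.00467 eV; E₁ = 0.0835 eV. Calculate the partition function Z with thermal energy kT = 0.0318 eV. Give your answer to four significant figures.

Eᵢ/kT = 0.146855, 2.62579.
Z = Σ e^(−Eᵢ/kT) = e^(−0.146855) + e^(−2.62579) = 0.863419 + 0.0723826 = 0.935802.

Z = 0.9358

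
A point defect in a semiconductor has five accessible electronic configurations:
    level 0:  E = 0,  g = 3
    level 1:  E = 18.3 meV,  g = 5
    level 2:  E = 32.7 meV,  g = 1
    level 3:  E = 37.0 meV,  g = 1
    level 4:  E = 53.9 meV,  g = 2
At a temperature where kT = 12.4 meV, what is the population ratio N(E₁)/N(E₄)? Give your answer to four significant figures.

44.14

n₁/n₄ = (g₁/g₄) exp[−(E₁−E₄)/kT] = (5/2) × exp(−(-35.6 meV)/(12.4 meV)) = (5/2) × exp(2.87097) = 44.14.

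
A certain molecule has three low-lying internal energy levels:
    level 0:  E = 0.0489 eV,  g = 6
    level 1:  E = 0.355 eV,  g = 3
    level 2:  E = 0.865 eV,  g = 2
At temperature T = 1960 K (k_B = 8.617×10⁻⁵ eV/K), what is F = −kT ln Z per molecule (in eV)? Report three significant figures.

-0.267 eV

k_BT = 8.617×10⁻⁵ × 1960 K = 0.16889 eV.
Eᵢ/kT = 0.28954, 2.1020, 5.1217.
Z = Σ gᵢe^(−Eᵢ/kT) = 6·e^(−0.28954) + 3·e^(−2.1020) + 2·e^(−5.1217) = 4.4916 + 0.36664 + 0.011932 = 4.8702.
F = −kT ln Z = −0.16889 × ln(4.8702) = −0.16889 × 1.5831 = -0.267 eV.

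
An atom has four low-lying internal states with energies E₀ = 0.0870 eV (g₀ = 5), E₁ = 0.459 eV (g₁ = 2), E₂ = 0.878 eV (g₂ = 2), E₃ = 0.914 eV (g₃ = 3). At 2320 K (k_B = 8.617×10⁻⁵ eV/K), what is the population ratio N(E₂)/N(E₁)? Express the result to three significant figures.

0.123

k_BT = 8.617×10⁻⁵ × 2320 K = 0.19991 eV.
n₂/n₁ = (g₂/g₁) exp[−(E₂−E₁)/kT] = (2/2) × exp(−(0.419 eV)/(0.19991 eV)) = (2/2) × exp(-2.0959) = 0.123.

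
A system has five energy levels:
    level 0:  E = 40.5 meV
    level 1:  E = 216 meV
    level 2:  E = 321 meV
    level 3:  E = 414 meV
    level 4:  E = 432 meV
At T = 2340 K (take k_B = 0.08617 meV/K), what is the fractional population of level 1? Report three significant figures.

k_BT = 0.08617 × 2340 K = 201.64 meV.
Eᵢ/kT = 0.20085, 1.0712, 1.5919, 2.0532, 2.1424.
Z = Σ e^(−Eᵢ/kT) = e^(−0.20085) + e^(−1.0712) + e^(−1.5919) + e^(−2.0532) + e^(−2.1424) = 0.81804 + 0.34260 + 0.20354 + 0.12832 + 0.11737 = 1.6099.
P₁ = e^(−E₁/kT) / Z = 0.34260/1.6099 = 0.213.

0.213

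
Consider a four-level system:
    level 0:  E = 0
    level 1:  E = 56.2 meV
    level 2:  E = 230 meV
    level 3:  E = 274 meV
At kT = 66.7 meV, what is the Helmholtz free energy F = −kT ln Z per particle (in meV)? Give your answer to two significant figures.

Eᵢ/kT = 0, 0.8426, 3.448, 4.108.
Z = Σ e^(−Eᵢ/kT) = e^(−0) + e^(−0.8426) + e^(−3.448) + e^(−4.108) = 1.000 + 0.4306 + 0.03181 + 0.01644 = 1.479.
F = −kT ln Z = −66.7 × ln(1.479) = −66.7 × 0.3914 = -26 meV.

-26 meV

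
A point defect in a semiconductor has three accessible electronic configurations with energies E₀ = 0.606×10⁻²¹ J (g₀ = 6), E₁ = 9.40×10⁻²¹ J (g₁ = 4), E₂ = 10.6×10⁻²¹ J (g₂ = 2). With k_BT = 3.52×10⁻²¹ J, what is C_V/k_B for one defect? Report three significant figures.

Eᵢ/kT = 0.17216, 2.6705, 3.0114.
Z = Σ gᵢe^(−Eᵢ/kT) = 6·e^(−0.17216) + 4·e^(−2.6705) + 2·e^(−3.0114) = 5.0511 + 0.27687 + 0.098445 = 5.4264.
⟨E⟩ = 1.2360, ⟨E²⟩ = 6.8886.
C_V/k_B = (⟨E²⟩ − ⟨E⟩²)/(kT)² = (6.8886 − 1.5277)/12.390 = 0.433.

0.433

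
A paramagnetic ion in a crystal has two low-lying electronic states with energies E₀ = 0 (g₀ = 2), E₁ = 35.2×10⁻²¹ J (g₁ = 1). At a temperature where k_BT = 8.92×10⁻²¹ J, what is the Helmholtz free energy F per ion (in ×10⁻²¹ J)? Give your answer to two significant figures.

Eᵢ/kT = 0, 3.946.
Z = Σ gᵢe^(−Eᵢ/kT) = 2·e^(−0) + 1·e^(−3.946) = 2.000 + 0.01933 = 2.019.
F = −kT ln Z = −8.92 × ln(2.019) = −8.92 × 0.7026 = -6.3 ×10⁻²¹ J.

-6.3 ×10⁻²¹ J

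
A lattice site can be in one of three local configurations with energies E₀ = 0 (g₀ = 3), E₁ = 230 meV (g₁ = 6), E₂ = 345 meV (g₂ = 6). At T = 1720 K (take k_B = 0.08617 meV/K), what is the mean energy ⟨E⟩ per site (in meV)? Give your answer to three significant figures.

k_BT = 0.08617 × 1720 K = 148.21 meV.
Eᵢ/kT = 0, 1.5519, 2.3278.
Z = Σ gᵢe^(−Eᵢ/kT) = 3·e^(−0) + 6·e^(−1.5519) + 6·e^(−2.3278) = 3.0000 + 1.2711 + 0.58506 = 4.8562.
⟨E⟩ = Σ Eᵢ gᵢe^(−Eᵢ/kT) / Z = (0·3.0000 + 230·1.2711 + 345·0.58506) / 4.8562 = 102 meV.

102 meV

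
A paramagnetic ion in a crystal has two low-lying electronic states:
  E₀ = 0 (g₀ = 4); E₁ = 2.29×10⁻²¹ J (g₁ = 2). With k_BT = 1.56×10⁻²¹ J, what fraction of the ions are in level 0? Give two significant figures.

Eᵢ/kT = 0, 1.468.
Z = Σ gᵢe^(−Eᵢ/kT) = 4·e^(−0) + 2·e^(−1.468) = 4.000 + 0.4608 = 4.461.
P₀ = g₀ e^(−E₀/kT) / Z = 4.000/4.461 = 0.90.

0.90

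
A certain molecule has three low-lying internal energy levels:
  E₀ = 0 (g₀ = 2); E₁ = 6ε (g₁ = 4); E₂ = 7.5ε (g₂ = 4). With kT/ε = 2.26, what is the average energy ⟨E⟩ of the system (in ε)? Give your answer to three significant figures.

1.14 ε

Eᵢ/kT = 0, 2.6549, 3.3186.
Z = Σ gᵢe^(−Eᵢ/kT) = 2·e^(−0) + 4·e^(−2.6549) + 4·e^(−3.3186) = 2.0000 + 0.28122 + 0.14481 = 2.4260.
⟨E⟩ = Σ Eᵢ gᵢe^(−Eᵢ/kT) / Z = (0·2.0000 + 6·0.28122 + 7.5·0.14481) / 2.4260 = 1.14 ε.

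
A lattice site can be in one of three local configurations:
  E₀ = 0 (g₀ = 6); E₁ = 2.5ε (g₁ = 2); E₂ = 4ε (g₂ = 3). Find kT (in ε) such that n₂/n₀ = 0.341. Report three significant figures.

n₂/n₀ = (g₂/g₀) exp[−(E₂−E₀)/kT] = 0.341.
⇒ (E₂−E₀)/kT = ln((3/6)/0.341) = ln(1.4663) = 0.38274.
kT = 4ε / 0.38274 = 10.5 ε.

10.5 ε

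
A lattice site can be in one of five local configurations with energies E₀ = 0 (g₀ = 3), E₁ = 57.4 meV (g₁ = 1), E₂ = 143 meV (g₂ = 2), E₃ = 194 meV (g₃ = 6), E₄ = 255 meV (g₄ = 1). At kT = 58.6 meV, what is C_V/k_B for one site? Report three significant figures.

Eᵢ/kT = 0, 0.97952, 2.4403, 3.3106, 4.3515.
Z = Σ gᵢe^(−Eᵢ/kT) = 3·e^(−0) + 1·e^(−0.97952) + 2·e^(−2.4403) + 6·e^(−3.3106) + 1·e^(−4.3515) = 3.0000 + 0.37549 + 0.17427 + 0.21897 + 0.012887 = 3.7816.
⟨E⟩ = 24.392 meV, ⟨E²⟩ = 3670.4 meV².
C_V/k_B = (⟨E²⟩ − ⟨E⟩²)/(kT)² = (3670.4 − 594.97)/3434.0 = 0.896.

0.896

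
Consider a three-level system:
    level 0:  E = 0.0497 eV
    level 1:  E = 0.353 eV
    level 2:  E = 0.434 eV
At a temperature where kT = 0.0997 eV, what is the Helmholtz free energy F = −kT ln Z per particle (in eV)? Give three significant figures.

Eᵢ/kT = 0.49850, 3.5406, 4.3531.
Z = Σ e^(−Eᵢ/kT) = e^(−0.49850) + e^(−3.5406) + e^(−4.3531) = 0.60744 + 0.028996 + 0.012867 = 0.64930.
F = −kT ln Z = −0.0997 × ln(0.64930) = −0.0997 × -0.43186 = 0.0431 eV.

0.0431 eV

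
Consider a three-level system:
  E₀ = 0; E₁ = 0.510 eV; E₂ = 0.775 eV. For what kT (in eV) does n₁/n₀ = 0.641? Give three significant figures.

1.15 eV

n₁/n₀ = exp[−(E₁−E₀)/kT] = 0.641.
⇒ (E₁−E₀)/kT = ln(1/0.641) = ln(1.5601) = 0.44475.
kT = 0.510 eV / 0.44475 = 1.15 eV.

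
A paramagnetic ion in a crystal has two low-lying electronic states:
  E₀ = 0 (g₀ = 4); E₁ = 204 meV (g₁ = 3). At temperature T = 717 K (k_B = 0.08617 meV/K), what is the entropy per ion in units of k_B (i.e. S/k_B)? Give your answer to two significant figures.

1.5

k_BT = 0.08617 × 717 K = 61.78 meV.
Eᵢ/kT = 0, 3.302.
Z = Σ gᵢe^(−Eᵢ/kT) = 4·e^(−0) + 3·e^(−3.302) = 4.000 + 0.1104 = 4.110.
⟨E⟩ = Σ EᵢPᵢ = 5.480 meV.
S/k_B = ln Z + ⟨E⟩/kT = ln(4.110) + 5.480/61.78 = 1.413 + 0.08870 = 1.5.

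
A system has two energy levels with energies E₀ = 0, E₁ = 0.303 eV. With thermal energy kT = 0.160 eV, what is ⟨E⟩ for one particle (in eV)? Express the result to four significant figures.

Eᵢ/kT = 0, 1.89375.
Z = Σ e^(−Eᵢ/kT) = e^(−0) + e^(−1.89375) = 1.00000 + 0.150506 = 1.15051.
⟨E⟩ = Σ Eᵢ e^(−Eᵢ/kT) / Z = (0·1.00000 + 0.303·0.150506) / 1.15051 = 0.03964 eV.

0.03964 eV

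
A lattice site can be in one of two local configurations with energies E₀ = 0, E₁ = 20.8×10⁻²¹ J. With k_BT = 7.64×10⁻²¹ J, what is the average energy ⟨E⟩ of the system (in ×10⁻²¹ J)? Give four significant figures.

1.282 ×10⁻²¹ J

Eᵢ/kT = 0, 2.72251.
Z = Σ e^(−Eᵢ/kT) = e^(−0) + e^(−2.72251) = 1.00000 + 0.0657096 = 1.06571.
⟨E⟩ = Σ Eᵢ e^(−Eᵢ/kT) / Z = (0·1.00000 + 20.8·0.0657096) / 1.06571 = 1.282 ×10⁻²¹ J.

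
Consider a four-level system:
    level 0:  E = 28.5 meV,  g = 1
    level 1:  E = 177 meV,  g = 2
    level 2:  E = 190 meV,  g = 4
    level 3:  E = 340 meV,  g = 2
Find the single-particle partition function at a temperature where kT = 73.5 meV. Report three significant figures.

Z = 1.18

Eᵢ/kT = 0.38776, 2.4082, 2.5850, 4.6259.
Z = Σ gᵢe^(−Eᵢ/kT) = 1·e^(−0.38776) + 2·e^(−2.4082) + 4·e^(−2.5850) + 2·e^(−4.6259) = 0.67858 + 0.17995 + 0.30158 + 0.019590 = 1.1797.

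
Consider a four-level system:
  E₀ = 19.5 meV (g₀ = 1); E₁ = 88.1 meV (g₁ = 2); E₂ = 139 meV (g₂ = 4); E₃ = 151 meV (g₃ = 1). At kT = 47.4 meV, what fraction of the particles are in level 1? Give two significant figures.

Eᵢ/kT = 0.4114, 1.859, 2.932, 3.186.
Z = Σ gᵢe^(−Eᵢ/kT) = 1·e^(−0.4114) + 2·e^(−1.859) + 4·e^(−2.932) + 1·e^(−3.186) = 0.6627 + 0.3117 + 0.2132 + 0.04134 = 1.229.
P₁ = g₁ e^(−E₁/kT) / Z = 0.3117/1.229 = 0.25.

0.25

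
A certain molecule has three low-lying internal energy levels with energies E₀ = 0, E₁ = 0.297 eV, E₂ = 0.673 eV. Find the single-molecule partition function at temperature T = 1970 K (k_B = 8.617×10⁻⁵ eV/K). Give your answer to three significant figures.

Z = 1.19

k_BT = 8.617×10⁻⁵ × 1970 K = 0.16975 eV.
Eᵢ/kT = 0, 1.7496, 3.9647.
Z = Σ e^(−Eᵢ/kT) = e^(−0) + e^(−1.7496) + e^(−3.9647) = 1.0000 + 0.17384 + 0.018974 = 1.1928.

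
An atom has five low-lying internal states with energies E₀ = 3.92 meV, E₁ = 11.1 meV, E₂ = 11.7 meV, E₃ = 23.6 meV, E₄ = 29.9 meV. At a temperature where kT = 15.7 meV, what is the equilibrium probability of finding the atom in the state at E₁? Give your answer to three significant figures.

0.233

Eᵢ/kT = 0.24968, 0.70701, 0.74522, 1.5032, 1.9045.
Z = Σ e^(−Eᵢ/kT) = e^(−0.24968) + e^(−0.70701) + e^(−0.74522) + e^(−1.5032) + e^(−1.9045) = 0.77905 + 0.49312 + 0.47463 + 0.22242 + 0.14890 = 2.1181.
P₁ = e^(−E₁/kT) / Z = 0.49312/2.1181 = 0.233.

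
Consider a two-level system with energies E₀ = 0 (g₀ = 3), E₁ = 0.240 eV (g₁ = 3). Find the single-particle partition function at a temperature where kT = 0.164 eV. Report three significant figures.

Eᵢ/kT = 0, 1.4634.
Z = Σ gᵢe^(−Eᵢ/kT) = 3·e^(−0) + 3·e^(−1.4634) = 3.0000 + 0.69434 = 3.6943.

Z = 3.69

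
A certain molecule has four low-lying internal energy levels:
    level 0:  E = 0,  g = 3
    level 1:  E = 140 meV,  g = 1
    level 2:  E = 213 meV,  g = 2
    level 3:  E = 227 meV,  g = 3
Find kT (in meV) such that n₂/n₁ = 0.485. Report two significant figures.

52 meV

n₂/n₁ = (g₂/g₁) exp[−(E₂−E₁)/kT] = 0.485.
⇒ (E₂−E₁)/kT = ln((2/1)/0.485) = ln(4.124) = 1.417.
kT = 73 meV / 1.417 = 52 meV.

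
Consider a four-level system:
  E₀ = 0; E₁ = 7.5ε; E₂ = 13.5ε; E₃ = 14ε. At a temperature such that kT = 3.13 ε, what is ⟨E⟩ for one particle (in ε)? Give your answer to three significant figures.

0.917 ε

Eᵢ/kT = 0, 2.3962, 4.3131, 4.4728.
Z = Σ e^(−Eᵢ/kT) = e^(−0) + e^(−2.3962) + e^(−4.3131) + e^(−4.4728) = 1.0000 + 0.091063 + 0.013392 + 0.011415 = 1.1159.
⟨E⟩ = Σ Eᵢ e^(−Eᵢ/kT) / Z = (0·1.0000 + 7.5·0.091063 + 13.5·0.013392 + 14·0.011415) / 1.1159 = 0.917 ε.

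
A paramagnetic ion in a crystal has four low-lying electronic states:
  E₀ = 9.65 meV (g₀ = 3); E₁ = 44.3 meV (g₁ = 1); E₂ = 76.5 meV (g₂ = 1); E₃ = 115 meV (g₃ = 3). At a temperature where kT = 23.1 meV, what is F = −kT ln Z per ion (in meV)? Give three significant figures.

Eᵢ/kT = 0.41775, 1.9177, 3.3117, 4.9784.
Z = Σ gᵢe^(−Eᵢ/kT) = 3·e^(−0.41775) + 1·e^(−1.9177) + 1·e^(−3.3117) + 3·e^(−4.9784) = 1.9756 + 0.14694 + 0.036454 + 0.020655 = 2.1796.
F = −kT ln Z = −23.1 × ln(2.1796) = −23.1 × 0.77914 = -18.0 meV.

-18.0 meV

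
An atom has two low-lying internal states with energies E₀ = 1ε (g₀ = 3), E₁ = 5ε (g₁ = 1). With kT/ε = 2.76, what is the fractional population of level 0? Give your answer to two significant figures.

Eᵢ/kT = 0.3623, 1.812.
Z = Σ gᵢe^(−Eᵢ/kT) = 3·e^(−0.3623) + 1·e^(−1.812) = 2.088 + 0.1633 = 2.251.
P₀ = g₀ e^(−E₀/kT) / Z = 2.088/2.251 = 0.93.

0.93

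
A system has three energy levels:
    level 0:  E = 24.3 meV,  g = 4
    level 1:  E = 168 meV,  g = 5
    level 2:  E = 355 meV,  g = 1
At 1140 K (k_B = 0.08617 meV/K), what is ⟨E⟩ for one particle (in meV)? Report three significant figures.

k_BT = 0.08617 × 1140 K = 98.234 meV.
Eᵢ/kT = 0.24737, 1.7102, 3.6138.
Z = Σ gᵢe^(−Eᵢ/kT) = 4·e^(−0.24737) + 5·e^(−1.7102) + 1·e^(−3.6138) = 3.1234 + 0.90415 + 0.026949 = 4.0545.
⟨E⟩ = Σ Eᵢ gᵢe^(−Eᵢ/kT) / Z = (24.3·3.1234 + 168·0.90415 + 355·0.026949) / 4.0545 = 58.5 meV.

58.5 meV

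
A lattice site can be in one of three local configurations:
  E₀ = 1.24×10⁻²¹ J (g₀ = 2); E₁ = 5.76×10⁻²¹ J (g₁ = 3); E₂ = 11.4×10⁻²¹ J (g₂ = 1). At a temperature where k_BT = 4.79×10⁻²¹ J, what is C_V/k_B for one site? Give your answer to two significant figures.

0.31

Eᵢ/kT = 0.2589, 1.203, 2.380.
Z = Σ gᵢe^(−Eᵢ/kT) = 2·e^(−0.2589) + 3·e^(−1.203) + 1·e^(−2.380) = 1.544 + 0.9009 + 0.09255 = 2.537.
⟨E⟩ = 3.216, ⟨E²⟩ = 17.46.
C_V/k_B = (⟨E²⟩ − ⟨E⟩²)/(kT)² = (17.46 − 10.34)/22.94 = 0.31.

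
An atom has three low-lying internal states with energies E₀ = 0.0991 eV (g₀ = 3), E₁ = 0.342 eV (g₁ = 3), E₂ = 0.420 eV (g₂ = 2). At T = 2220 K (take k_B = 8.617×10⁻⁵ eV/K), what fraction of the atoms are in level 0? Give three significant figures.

k_BT = 8.617×10⁻⁵ × 2220 K = 0.19130 eV.
Eᵢ/kT = 0.51803, 1.7878, 2.1955.
Z = Σ gᵢe^(−Eᵢ/kT) = 3·e^(−0.51803) + 3·e^(−1.7878) + 2·e^(−2.1955) = 1.7871 + 0.50198 + 0.22261 = 2.5117.
P₀ = g₀ e^(−E₀/kT) / Z = 1.7871/2.5117 = 0.712.

0.712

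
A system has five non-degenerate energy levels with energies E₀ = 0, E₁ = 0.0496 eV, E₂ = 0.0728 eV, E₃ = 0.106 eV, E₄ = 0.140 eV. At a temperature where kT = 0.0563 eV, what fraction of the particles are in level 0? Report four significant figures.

0.5197

Eᵢ/kT = 0, 0.880995, 1.29307, 1.88277, 2.48668.
Z = Σ e^(−Eᵢ/kT) = e^(−0) + e^(−0.880995) + e^(−1.29307) + e^(−1.88277) + e^(−2.48668) = 1.00000 + 0.414370 + 0.274427 + 0.152168 + 0.0831857 = 1.92415.
P₀ = e^(−E₀/kT) / Z = 1.00000/1.92415 = 0.5197.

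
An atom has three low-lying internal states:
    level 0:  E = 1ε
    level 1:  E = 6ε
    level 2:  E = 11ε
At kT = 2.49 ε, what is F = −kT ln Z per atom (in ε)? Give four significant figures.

Eᵢ/kT = 0.401606, 2.40964, 4.41767.
Z = Σ e^(−Eᵢ/kT) = e^(−0.401606) + e^(−2.40964) + e^(−4.41767) = 0.669244 + 0.0898476 + 0.0120623 = 0.771154.
F = −kT ln Z = −2.49 × ln(0.771154) = −2.49 × -0.259867 = 0.6471 ε.

0.6471 ε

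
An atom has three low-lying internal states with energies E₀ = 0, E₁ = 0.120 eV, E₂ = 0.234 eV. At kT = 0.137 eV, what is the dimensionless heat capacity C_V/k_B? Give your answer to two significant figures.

Eᵢ/kT = 0, 0.8759, 1.708.
Z = Σ e^(−Eᵢ/kT) = e^(−0) + e^(−0.8759) + e^(−1.708) = 1.000 + 0.4165 + 0.1812 = 1.598.
⟨E⟩ = 0.05781 eV, ⟨E²⟩ = 0.009962 eV².
C_V/k_B = (⟨E²⟩ − ⟨E⟩²)/(kT)² = (0.009962 − 0.003342)/0.01877 = 0.35.

0.35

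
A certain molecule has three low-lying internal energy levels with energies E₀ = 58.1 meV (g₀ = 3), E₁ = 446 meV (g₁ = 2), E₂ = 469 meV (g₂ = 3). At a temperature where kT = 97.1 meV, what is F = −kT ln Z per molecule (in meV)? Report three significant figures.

-51.1 meV

Eᵢ/kT = 0.59835, 4.5932, 4.8301.
Z = Σ gᵢe^(−Eᵢ/kT) = 3·e^(−0.59835) + 2·e^(−4.5932) + 3·e^(−4.8301) = 1.6492 + 0.020241 + 0.023957 = 1.6934.
F = −kT ln Z = −97.1 × ln(1.6934) = −97.1 × 0.52674 = -51.1 meV.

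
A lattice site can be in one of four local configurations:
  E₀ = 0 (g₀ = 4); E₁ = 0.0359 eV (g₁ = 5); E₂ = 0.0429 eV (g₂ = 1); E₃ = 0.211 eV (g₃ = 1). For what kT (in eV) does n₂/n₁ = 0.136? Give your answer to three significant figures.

0.0182 eV

n₂/n₁ = (g₂/g₁) exp[−(E₂−E₁)/kT] = 0.136.
⇒ (E₂−E₁)/kT = ln((1/5)/0.136) = ln(1.4706) = 0.38567.
kT = 0.0070 eV / 0.38567 = 0.0182 eV.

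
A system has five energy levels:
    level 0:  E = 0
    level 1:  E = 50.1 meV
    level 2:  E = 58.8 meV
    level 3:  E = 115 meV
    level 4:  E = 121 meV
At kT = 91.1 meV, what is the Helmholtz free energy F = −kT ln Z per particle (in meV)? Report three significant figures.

Eᵢ/kT = 0, 0.54995, 0.64544, 1.2623, 1.3282.
Z = Σ e^(−Eᵢ/kT) = e^(−0) + e^(−0.54995) + e^(−0.64544) + e^(−1.2623) + e^(−1.3282) = 1.0000 + 0.57698 + 0.52443 + 0.28300 + 0.26495 = 2.6494.
F = −kT ln Z = −91.1 × ln(2.6494) = −91.1 × 0.97433 = -88.8 meV.

-88.8 meV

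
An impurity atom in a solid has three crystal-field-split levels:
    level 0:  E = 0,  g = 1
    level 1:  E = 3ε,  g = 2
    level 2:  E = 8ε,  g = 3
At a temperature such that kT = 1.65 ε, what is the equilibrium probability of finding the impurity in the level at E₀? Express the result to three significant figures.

Eᵢ/kT = 0, 1.8182, 4.8485.
Z = Σ gᵢe^(−Eᵢ/kT) = 1·e^(−0) + 2·e^(−1.8182) + 3·e^(−4.8485) = 1.0000 + 0.32464 + 0.023520 = 1.3482.
P₀ = g₀ e^(−E₀/kT) / Z = 1.0000/1.3482 = 0.742.

0.742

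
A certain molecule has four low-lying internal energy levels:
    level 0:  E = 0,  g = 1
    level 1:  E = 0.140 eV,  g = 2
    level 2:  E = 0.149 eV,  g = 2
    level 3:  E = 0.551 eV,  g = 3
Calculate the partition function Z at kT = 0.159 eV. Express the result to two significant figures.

Z = 2.7

Eᵢ/kT = 0, 0.8805, 0.9371, 3.465.
Z = Σ gᵢe^(−Eᵢ/kT) = 1·e^(−0) + 2·e^(−0.8805) + 2·e^(−0.9371) + 3·e^(−3.465) = 1.000 + 0.8292 + 0.7835 + 0.09382 = 2.707.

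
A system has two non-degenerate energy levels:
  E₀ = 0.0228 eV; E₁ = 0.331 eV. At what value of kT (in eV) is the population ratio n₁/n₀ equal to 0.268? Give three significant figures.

0.234 eV

n₁/n₀ = exp[−(E₁−E₀)/kT] = 0.268.
⇒ (E₁−E₀)/kT = ln(1/0.268) = ln(3.7313) = 1.3168.
kT = 0.3082 eV / 1.3168 = 0.234 eV.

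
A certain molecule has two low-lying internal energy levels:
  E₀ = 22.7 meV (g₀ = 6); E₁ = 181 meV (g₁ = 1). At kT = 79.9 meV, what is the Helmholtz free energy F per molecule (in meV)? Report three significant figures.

Eᵢ/kT = 0.28411, 2.2653.
Z = Σ gᵢe^(−Eᵢ/kT) = 6·e^(−0.28411) + 1·e^(−2.2653) = 4.5161 + 0.10380 = 4.6199.
F = −kT ln Z = −79.9 × ln(4.6199) = −79.9 × 1.5304 = -122 meV.

-122 meV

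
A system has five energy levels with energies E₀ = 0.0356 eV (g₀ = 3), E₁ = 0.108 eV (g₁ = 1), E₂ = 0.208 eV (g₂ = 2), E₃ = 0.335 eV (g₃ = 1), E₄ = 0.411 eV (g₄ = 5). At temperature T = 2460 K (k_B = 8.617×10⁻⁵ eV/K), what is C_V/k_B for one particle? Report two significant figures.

k_BT = 8.617×10⁻⁵ × 2460 K = 0.2120 eV.
Eᵢ/kT = 0.1679, 0.5094, 0.9811, 1.580, 1.939.
Z = Σ gᵢe^(−Eᵢ/kT) = 3·e^(−0.1679) + 1·e^(−0.5094) + 2·e^(−0.9811) + 1·e^(−1.580) + 5·e^(−1.939) = 2.536 + 0.6009 + 0.7498 + 0.2060 + 0.7192 = 4.812.
⟨E⟩ = 0.1404 eV, ⟨E²⟩ = 0.03892 eV².
C_V/k_B = (⟨E²⟩ − ⟨E⟩²)/(kT)² = (0.03892 − 0.01971)/0.04494 = 0.43.

0.43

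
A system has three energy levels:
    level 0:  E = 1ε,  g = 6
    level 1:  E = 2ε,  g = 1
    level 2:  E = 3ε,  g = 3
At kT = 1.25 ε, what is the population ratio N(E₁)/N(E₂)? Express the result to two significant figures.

n₁/n₂ = (g₁/g₂) exp[−(E₁−E₂)/kT] = (1/3) × exp(−(-1ε)/(1.25ε)) = (1/3) × exp(0.8000) = 0.74.

0.74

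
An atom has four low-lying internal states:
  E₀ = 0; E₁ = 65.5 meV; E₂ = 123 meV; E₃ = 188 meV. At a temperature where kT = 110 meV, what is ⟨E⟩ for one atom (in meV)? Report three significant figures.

Eᵢ/kT = 0, 0.59545, 1.1182, 1.7091.
Z = Σ e^(−Eᵢ/kT) = e^(−0) + e^(−0.59545) + e^(−1.1182) + e^(−1.7091) = 1.0000 + 0.55131 + 0.32687 + 0.18103 = 2.0592.
⟨E⟩ = Σ Eᵢ e^(−Eᵢ/kT) / Z = (0·1.0000 + 65.5·0.55131 + 123·0.32687 + 188·0.18103) / 2.0592 = 53.6 meV.

53.6 meV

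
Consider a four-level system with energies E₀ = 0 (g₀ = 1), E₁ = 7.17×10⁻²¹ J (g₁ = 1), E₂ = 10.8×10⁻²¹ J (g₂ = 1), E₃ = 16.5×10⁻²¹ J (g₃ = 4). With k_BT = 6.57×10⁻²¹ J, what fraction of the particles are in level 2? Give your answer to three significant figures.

Eᵢ/kT = 0, 1.0913, 1.6438, 2.5114.
Z = Σ gᵢe^(−Eᵢ/kT) = 1·e^(−0) + 1·e^(−1.0913) + 1·e^(−1.6438) + 4·e^(−2.5114) = 1.0000 + 0.33578 + 0.19324 + 0.32462 = 1.8536.
P₂ = g₂ e^(−E₂/kT) / Z = 0.19324/1.8536 = 0.104.

0.104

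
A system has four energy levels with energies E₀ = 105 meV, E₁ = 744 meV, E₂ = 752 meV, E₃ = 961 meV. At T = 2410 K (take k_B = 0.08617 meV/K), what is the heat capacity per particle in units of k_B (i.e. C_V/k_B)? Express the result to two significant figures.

k_BT = 0.08617 × 2410 K = 207.7 meV.
Eᵢ/kT = 0.5055, 3.582, 3.621, 4.627.
Z = Σ e^(−Eᵢ/kT) = e^(−0.5055) + e^(−3.582) + e^(−3.621) + e^(−4.627) = 0.6032 + 0.02782 + 0.02676 + 0.009784 = 0.6676.
⟨E⟩ = 170.1 meV, ⟨E²⟩ = 69230 meV².
C_V/k_B = (⟨E²⟩ − ⟨E⟩²)/(kT)² = (69230 − 28930)/43140 = 0.93.

0.93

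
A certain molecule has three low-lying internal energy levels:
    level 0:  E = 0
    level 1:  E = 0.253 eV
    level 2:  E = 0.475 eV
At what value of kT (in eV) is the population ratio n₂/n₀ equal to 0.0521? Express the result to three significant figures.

0.161 eV

n₂/n₀ = exp[−(E₂−E₀)/kT] = 0.0521.
⇒ (E₂−E₀)/kT = ln(1/0.0521) = ln(19.194) = 2.9546.
kT = 0.475 eV / 2.9546 = 0.161 eV.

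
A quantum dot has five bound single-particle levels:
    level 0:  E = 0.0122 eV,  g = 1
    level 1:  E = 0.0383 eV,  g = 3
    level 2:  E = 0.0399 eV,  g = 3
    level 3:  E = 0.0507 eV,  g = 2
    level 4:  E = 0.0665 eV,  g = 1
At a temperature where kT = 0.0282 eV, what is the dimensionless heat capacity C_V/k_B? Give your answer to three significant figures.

Eᵢ/kT = 0.43262, 1.3582, 1.4149, 1.7979, 2.3582.
Z = Σ gᵢe^(−Eᵢ/kT) = 1·e^(−0.43262) + 3·e^(−1.3582) + 3·e^(−1.4149) + 2·e^(−1.7979) + 1·e^(−2.3582) = 0.64881 + 0.77137 + 0.72885 + 0.33129 + 0.094590 = 2.5749.
⟨E⟩ = 0.034808 eV, ⟨E²⟩ = 0.0014208 eV².
C_V/k_B = (⟨E²⟩ − ⟨E⟩²)/(kT)² = (0.0014208 − 0.0012116)/0.00079524 = 0.263.

0.263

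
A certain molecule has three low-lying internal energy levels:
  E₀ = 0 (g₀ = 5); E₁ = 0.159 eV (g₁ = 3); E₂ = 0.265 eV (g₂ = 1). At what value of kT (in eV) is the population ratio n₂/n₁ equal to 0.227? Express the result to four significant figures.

0.2759 eV

n₂/n₁ = (g₂/g₁) exp[−(E₂−E₁)/kT] = 0.227.
⇒ (E₂−E₁)/kT = ln((1/3)/0.227) = ln(1.46843) = 0.384194.
kT = 0.106 eV / 0.384194 = 0.2759 eV.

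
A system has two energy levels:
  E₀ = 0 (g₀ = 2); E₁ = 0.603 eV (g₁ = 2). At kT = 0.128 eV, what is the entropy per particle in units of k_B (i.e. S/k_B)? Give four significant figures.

Eᵢ/kT = 0, 4.71094.
Z = Σ gᵢe^(−Eᵢ/kT) = 2·e^(−0) + 2·e^(−4.71094) = 2.00000 + 0.0179926 = 2.01799.
⟨E⟩ = Σ EᵢPᵢ = 0.00537641 eV.
S/k_B = ln Z + ⟨E⟩/kT = ln(2.01799) + 0.00537641/0.128 = 0.702102 + 0.0420032 = 0.7441.

0.7441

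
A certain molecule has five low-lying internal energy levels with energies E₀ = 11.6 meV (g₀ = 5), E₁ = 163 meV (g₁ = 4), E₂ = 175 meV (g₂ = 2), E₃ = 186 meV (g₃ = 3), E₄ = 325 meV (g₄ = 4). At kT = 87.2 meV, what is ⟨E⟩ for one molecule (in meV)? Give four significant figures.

Eᵢ/kT = 0.133028, 1.86927, 2.00688, 2.13303, 3.72706.
Z = Σ gᵢe^(−Eᵢ/kT) = 5·e^(−0.133028) + 4·e^(−1.86927) + 2·e^(−2.00688) + 3·e^(−2.13303) + 4·e^(−3.72706) = 4.37720 + 0.616945 + 0.268815 + 0.355433 + 0.0962539 = 5.71465.
⟨E⟩ = Σ Eᵢ gᵢe^(−Eᵢ/kT) / Z = (11.6·4.37720 + 163·0.616945 + 175·0.268815 + 186·0.355433 + 325·0.0962539) / 5.71465 = 51.76 meV.

51.76 meV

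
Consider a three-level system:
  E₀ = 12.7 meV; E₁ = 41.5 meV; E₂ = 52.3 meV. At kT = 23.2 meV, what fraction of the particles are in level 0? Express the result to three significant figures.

Eᵢ/kT = 0.54741, 1.7888, 2.2543.
Z = Σ e^(−Eᵢ/kT) = e^(−0.54741) + e^(−1.7888) + e^(−2.2543) = 0.57845 + 0.16716 + 0.10495 = 0.85056.
P₀ = e^(−E₀/kT) / Z = 0.57845/0.85056 = 0.680.

0.680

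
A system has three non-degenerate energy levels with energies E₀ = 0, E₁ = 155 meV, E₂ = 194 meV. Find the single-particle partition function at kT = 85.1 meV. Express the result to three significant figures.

Eᵢ/kT = 0, 1.8214, 2.2797.
Z = Σ e^(−Eᵢ/kT) = e^(−0) + e^(−1.8214) + e^(−2.2797) = 1.0000 + 0.16180 + 0.10231 = 1.2641.

Z = 1.26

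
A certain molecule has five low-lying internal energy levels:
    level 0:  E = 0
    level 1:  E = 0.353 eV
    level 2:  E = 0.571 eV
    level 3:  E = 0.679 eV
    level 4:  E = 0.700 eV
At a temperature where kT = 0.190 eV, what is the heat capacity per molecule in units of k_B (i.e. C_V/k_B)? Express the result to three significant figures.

1.09

Eᵢ/kT = 0, 1.8579, 3.0053, 3.5737, 3.6842.
Z = Σ e^(−Eᵢ/kT) = e^(−0) + e^(−1.8579) + e^(−3.0053) + e^(−3.5737) + e^(−3.6842) = 1.0000 + 0.15600 + 0.049524 + 0.028052 + 0.025117 = 1.2587.
⟨E⟩ = 0.095317 eV, ⟨E²⟩ = 0.048325 eV².
C_V/k_B = (⟨E²⟩ − ⟨E⟩²)/(kT)² = (0.048325 − 0.0090853)/0.036100 = 1.09.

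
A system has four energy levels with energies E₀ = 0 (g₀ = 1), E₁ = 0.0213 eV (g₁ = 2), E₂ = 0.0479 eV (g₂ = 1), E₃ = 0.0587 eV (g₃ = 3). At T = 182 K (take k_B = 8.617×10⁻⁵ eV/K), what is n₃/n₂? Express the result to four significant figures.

1.507

k_BT = 8.617×10⁻⁵ × 182 K = 0.0156829 eV.
n₃/n₂ = (g₃/g₂) exp[−(E₃−E₂)/kT] = (3/1) × exp(−(0.0108 eV)/(0.0156829 eV)) = (3/1) × exp(-0.688648) = 1.507.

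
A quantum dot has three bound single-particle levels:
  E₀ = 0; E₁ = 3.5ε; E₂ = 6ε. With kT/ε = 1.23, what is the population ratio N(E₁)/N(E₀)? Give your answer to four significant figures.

0.05810

n₁/n₀ = exp[−(E₁−E₀)/kT] = exp(−(3.5ε)/(1.23ε)) = exp(-2.84553) = 0.05810.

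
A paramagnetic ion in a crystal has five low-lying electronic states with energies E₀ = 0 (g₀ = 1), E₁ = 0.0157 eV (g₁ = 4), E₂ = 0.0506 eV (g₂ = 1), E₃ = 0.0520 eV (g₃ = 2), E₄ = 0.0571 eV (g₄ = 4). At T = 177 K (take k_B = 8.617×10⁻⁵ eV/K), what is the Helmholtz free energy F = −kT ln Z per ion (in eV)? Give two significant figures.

-0.015 eV

k_BT = 8.617×10⁻⁵ × 177 K = 0.01525 eV.
Eᵢ/kT = 0, 1.030, 3.318, 3.410, 3.744.
Z = Σ gᵢe^(−Eᵢ/kT) = 1·e^(−0) + 4·e^(−1.030) + 1·e^(−3.318) + 2·e^(−3.410) + 4·e^(−3.744) = 1.000 + 1.428 + 0.03623 + 0.06608 + 0.09464 = 2.625.
F = −kT ln Z = −0.01525 × ln(2.625) = −0.01525 × 0.9651 = -0.015 eV.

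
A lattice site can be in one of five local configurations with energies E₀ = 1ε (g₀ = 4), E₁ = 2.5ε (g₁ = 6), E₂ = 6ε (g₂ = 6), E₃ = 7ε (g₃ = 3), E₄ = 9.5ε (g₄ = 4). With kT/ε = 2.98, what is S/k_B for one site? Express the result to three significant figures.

Eᵢ/kT = 0.33557, 0.83893, 2.0134, 2.3490, 3.1879.
Z = Σ gᵢe^(−Eᵢ/kT) = 4·e^(−0.33557) + 6·e^(−0.83893) + 6·e^(−2.0134) + 3·e^(−2.3490) + 4·e^(−3.1879) = 2.8597 + 2.5930 + 0.80120 + 0.28639 + 0.16503 = 6.7053.
⟨E⟩ = Σ EᵢPᵢ = 2.6430 ε.
S/k_B = ln Z + ⟨E⟩/kT = ln(6.7053) + 2.6430/2.98 = 1.9029 + 0.88691 = 2.79.

2.79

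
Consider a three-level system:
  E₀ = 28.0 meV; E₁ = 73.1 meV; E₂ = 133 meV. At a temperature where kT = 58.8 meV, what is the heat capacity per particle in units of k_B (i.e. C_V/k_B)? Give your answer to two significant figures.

0.33

Eᵢ/kT = 0.4762, 1.243, 2.262.
Z = Σ e^(−Eᵢ/kT) = e^(−0.4762) + e^(−1.243) + e^(−2.262) = 0.6211 + 0.2885 + 0.1041 = 1.014.
⟨E⟩ = 51.60 meV, ⟨E²⟩ = 3817 meV².
C_V/k_B = (⟨E²⟩ − ⟨E⟩²)/(kT)² = (3817 − 2663)/3457 = 0.33.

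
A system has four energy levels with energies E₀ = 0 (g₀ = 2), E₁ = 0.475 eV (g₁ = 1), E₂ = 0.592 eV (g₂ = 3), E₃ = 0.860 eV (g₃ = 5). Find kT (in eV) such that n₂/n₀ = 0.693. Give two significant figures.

0.77 eV

n₂/n₀ = (g₂/g₀) exp[−(E₂−E₀)/kT] = 0.693.
⇒ (E₂−E₀)/kT = ln((3/2)/0.693) = ln(2.165) = 0.7724.
kT = 0.592 eV / 0.7724 = 0.77 eV.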